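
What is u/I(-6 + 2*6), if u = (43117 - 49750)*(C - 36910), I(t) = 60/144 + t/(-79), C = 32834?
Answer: 25630230384/323 ≈ 7.9351e+7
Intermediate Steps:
I(t) = 5/12 - t/79 (I(t) = 60*(1/144) + t*(-1/79) = 5/12 - t/79)
u = 27036108 (u = (43117 - 49750)*(32834 - 36910) = -6633*(-4076) = 27036108)
u/I(-6 + 2*6) = 27036108/(5/12 - (-6 + 2*6)/79) = 27036108/(5/12 - (-6 + 12)/79) = 27036108/(5/12 - 1/79*6) = 27036108/(5/12 - 6/79) = 27036108/(323/948) = 27036108*(948/323) = 25630230384/323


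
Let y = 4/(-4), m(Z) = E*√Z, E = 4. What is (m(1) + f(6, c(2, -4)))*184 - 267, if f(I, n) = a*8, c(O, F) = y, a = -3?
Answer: -3947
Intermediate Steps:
m(Z) = 4*√Z
y = -1 (y = 4*(-¼) = -1)
c(O, F) = -1
f(I, n) = -24 (f(I, n) = -3*8 = -24)
(m(1) + f(6, c(2, -4)))*184 - 267 = (4*√1 - 24)*184 - 267 = (4*1 - 24)*184 - 267 = (4 - 24)*184 - 267 = -20*184 - 267 = -3680 - 267 = -3947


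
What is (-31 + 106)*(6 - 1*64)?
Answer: -4350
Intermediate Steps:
(-31 + 106)*(6 - 1*64) = 75*(6 - 64) = 75*(-58) = -4350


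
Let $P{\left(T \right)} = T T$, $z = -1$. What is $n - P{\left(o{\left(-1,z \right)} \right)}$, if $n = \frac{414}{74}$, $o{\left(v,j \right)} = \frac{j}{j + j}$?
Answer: $\frac{791}{148} \approx 5.3446$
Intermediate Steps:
$o{\left(v,j \right)} = \frac{1}{2}$ ($o{\left(v,j \right)} = \frac{j}{2 j} = j \frac{1}{2 j} = \frac{1}{2}$)
$n = \frac{207}{37}$ ($n = 414 \cdot \frac{1}{74} = \frac{207}{37} \approx 5.5946$)
$P{\left(T \right)} = T^{2}$
$n - P{\left(o{\left(-1,z \right)} \right)} = \frac{207}{37} - \left(\frac{1}{2}\right)^{2} = \frac{207}{37} - \frac{1}{4} = \frac{791}{148}$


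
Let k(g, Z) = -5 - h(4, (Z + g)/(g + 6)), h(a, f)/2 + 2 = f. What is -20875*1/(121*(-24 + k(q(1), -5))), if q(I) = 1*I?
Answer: 875/121 ≈ 7.2314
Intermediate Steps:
q(I) = I
h(a, f) = -4 + 2*f
k(g, Z) = -1 - 2*(Z + g)/(6 + g) (k(g, Z) = -5 - (-4 + 2*((Z + g)/(g + 6))) = -5 - (-4 + 2*((Z + g)/(6 + g))) = -5 - (-4 + 2*(Z + g)/(6 + g)) = -5 + (4 - 2*(Z + g)/(6 + g)) = -1 - 2*(Z + g)/(6 + g))
-20875*1/(121*(-24 + k(q(1), -5))) = -20875*1/(121*(-24 + (-6 - 3*1 - 2*(-5))/(6 + 1))) = -20875*1/(121*(-24 + (-6 - 3 + 10)/7)) = -20875*1/(121*(-24 + (⅐)*1)) = -20875*1/(121*(-24 + ⅐)) = -20875/(121*(-167/7)) = -20875/(-20207/7) = -20875*(-7/20207) = 875/121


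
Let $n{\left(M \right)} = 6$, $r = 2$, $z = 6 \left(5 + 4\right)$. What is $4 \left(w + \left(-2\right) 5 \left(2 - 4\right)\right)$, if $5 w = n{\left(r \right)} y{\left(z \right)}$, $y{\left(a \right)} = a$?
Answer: $\frac{1696}{5} \approx 339.2$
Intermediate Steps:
$z = 54$ ($z = 6 \cdot 9 = 54$)
$w = \frac{324}{5}$ ($w = \frac{6 \cdot 54}{5} = \frac{1}{5} \cdot 324 = \frac{324}{5} \approx 64.8$)
$4 \left(w + \left(-2\right) 5 \left(2 - 4\right)\right) = 4 \left(\frac{324}{5} + \left(-2\right) 5 \left(2 - 4\right)\right) = 4 \left(\frac{324}{5} - 10 \left(2 - 4\right)\right) = 4 \left(\frac{324}{5} - -20\right) = 4 \left(\frac{324}{5} + 20\right) = 4 \cdot \frac{424}{5} = \frac{1696}{5}$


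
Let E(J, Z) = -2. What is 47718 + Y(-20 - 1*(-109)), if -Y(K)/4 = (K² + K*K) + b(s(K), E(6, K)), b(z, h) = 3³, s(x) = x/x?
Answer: -15758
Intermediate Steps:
s(x) = 1
b(z, h) = 27
Y(K) = -108 - 8*K² (Y(K) = -4*((K² + K*K) + 27) = -4*((K² + K²) + 27) = -4*(2*K² + 27) = -4*(27 + 2*K²) = -108 - 8*K²)
47718 + Y(-20 - 1*(-109)) = 47718 + (-108 - 8*(-20 - 1*(-109))²) = 47718 + (-108 - 8*(-20 + 109)²) = 47718 + (-108 - 8*89²) = 47718 + (-108 - 8*7921) = 47718 + (-108 - 63368) = 47718 - 63476 = -15758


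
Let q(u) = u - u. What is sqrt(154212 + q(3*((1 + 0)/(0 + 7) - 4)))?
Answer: 2*sqrt(38553) ≈ 392.70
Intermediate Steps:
q(u) = 0
sqrt(154212 + q(3*((1 + 0)/(0 + 7) - 4))) = sqrt(154212 + 0) = sqrt(154212) = 2*sqrt(38553)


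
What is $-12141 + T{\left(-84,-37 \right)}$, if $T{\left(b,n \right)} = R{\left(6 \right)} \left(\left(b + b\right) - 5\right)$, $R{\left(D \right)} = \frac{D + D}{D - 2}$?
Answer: $-12660$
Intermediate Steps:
$R{\left(D \right)} = \frac{2 D}{-2 + D}$
$T{\left(b,n \right)} = -15 + 6 b$ ($T{\left(b,n \right)} = 2 \cdot 6 \frac{1}{-2 + 6} \left(\left(b + b\right) - 5\right) = 2 \cdot 6 \cdot \frac{1}{4} \left(2 b - 5\right) = 2 \cdot 6 \cdot \frac{1}{4} \left(-5 + 2 b\right) = 3 \left(-5 + 2 b\right) = -15 + 6 b$)
$-12141 + T{\left(-84,-37 \right)} = -12141 + \left(-15 + 6 \left(-84\right)\right) = -12141 - 519 = -12660$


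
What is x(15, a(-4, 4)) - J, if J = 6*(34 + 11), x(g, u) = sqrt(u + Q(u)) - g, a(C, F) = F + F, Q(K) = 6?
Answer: -285 + sqrt(14) ≈ -281.26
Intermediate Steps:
a(C, F) = 2*F
x(g, u) = sqrt(6 + u) - g (x(g, u) = sqrt(u + 6) - g = sqrt(6 + u) - g)
J = 270 (J = 6*45 = 270)
x(15, a(-4, 4)) - J = (sqrt(6 + 2*4) - 1*15) - 1*270 = (sqrt(6 + 8) - 15) - 270 = (sqrt(14) - 15) - 270 = (-15 + sqrt(14)) - 270 = -285 + sqrt(14)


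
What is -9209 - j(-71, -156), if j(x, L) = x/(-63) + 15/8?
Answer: -4642849/504 ≈ -9212.0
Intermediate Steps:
j(x, L) = 15/8 - x/63 (j(x, L) = x*(-1/63) + 15*(1/8) = -x/63 + 15/8 = 15/8 - x/63)
-9209 - j(-71, -156) = -9209 - (15/8 - 1/63*(-71)) = -9209 - (15/8 + 71/63) = -9209 - 1*1513/504 = -9209 - 1513/504 = -4642849/504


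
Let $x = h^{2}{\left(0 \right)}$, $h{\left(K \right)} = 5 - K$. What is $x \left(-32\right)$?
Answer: $-800$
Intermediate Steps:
$x = 25$ ($x = \left(5 - 0\right)^{2} = \left(5 + 0\right)^{2} = 5^{2} = 25$)
$x \left(-32\right) = 25 \left(-32\right) = -800$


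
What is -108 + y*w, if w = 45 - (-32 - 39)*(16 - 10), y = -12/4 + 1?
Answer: -1050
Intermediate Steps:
y = -2 (y = -12/4 + 1 = -4*3/4 + 1 = -3 + 1 = -2)
w = 471 (w = 45 - (-71)*6 = 45 - 1*(-426) = 45 + 426 = 471)
-108 + y*w = -108 - 2*471 = -108 - 942 = -1050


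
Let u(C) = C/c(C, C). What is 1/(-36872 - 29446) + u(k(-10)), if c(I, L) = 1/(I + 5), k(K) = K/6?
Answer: -1105303/198954 ≈ -5.5556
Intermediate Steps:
k(K) = K/6 (k(K) = K*(1/6) = K/6)
c(I, L) = 1/(5 + I)
u(C) = C*(5 + C) (u(C) = C/(1/(5 + C)) = C*(5 + C))
1/(-36872 - 29446) + u(k(-10)) = 1/(-36872 - 29446) + ((1/6)*(-10))*(5 + (1/6)*(-10)) = 1/(-66318) - 5*(5 - 5/3)/3 = -1/66318 - 5/3*10/3 = -1/66318 - 50/9 = -1105303/198954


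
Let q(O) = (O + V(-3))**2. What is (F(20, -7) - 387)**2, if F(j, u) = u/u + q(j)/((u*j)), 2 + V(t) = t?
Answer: 117787609/784 ≈ 1.5024e+5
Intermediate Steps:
V(t) = -2 + t
q(O) = (-5 + O)**2 (q(O) = (O + (-2 - 3))**2 = (O - 5)**2 = (-5 + O)**2)
F(j, u) = 1 + (-5 + j)**2/(j*u) (F(j, u) = u/u + (-5 + j)**2/((u*j)) = 1 + (-5 + j)**2/((j*u)) = 1 + (-5 + j)**2*(1/(j*u)) = 1 + (-5 + j)**2/(j*u))
(F(20, -7) - 387)**2 = ((1 + (-5 + 20)**2/(20*(-7))) - 387)**2 = ((1 + (1/20)*(-1/7)*15**2) - 387)**2 = ((1 + (1/20)*(-1/7)*225) - 387)**2 = ((1 - 45/28) - 387)**2 = (-17/28 - 387)**2 = (-10853/28)**2 = 117787609/784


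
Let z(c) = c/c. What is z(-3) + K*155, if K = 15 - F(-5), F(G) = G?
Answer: 3101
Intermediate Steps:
z(c) = 1
K = 20 (K = 15 - 1*(-5) = 15 + 5 = 20)
z(-3) + K*155 = 1 + 20*155 = 1 + 3100 = 3101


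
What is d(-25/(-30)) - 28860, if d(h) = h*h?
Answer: -1038935/36 ≈ -28859.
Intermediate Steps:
d(h) = h**2
d(-25/(-30)) - 28860 = (-25/(-30))**2 - 28860 = (-25*(-1/30))**2 - 28860 = (5/6)**2 - 28860 = 25/36 - 28860 = -1038935/36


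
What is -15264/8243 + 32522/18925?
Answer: -20792354/155998775 ≈ -0.13329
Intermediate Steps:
-15264/8243 + 32522/18925 = -20792354/155998775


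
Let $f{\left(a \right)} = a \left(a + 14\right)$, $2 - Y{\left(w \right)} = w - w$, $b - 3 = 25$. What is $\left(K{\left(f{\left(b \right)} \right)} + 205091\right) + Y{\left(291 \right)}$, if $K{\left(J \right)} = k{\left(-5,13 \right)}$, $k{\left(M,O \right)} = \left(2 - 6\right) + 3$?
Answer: $205092$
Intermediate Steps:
$b = 28$ ($b = 3 + 25 = 28$)
$Y{\left(w \right)} = 2$ ($Y{\left(w \right)} = 2 - \left(w - w\right) = 2 - 0 = 2 + 0 = 2$)
$f{\left(a \right)} = a \left(14 + a\right)$
$k{\left(M,O \right)} = -1$ ($k{\left(M,O \right)} = -4 + 3 = -1$)
$K{\left(J \right)} = -1$
$\left(K{\left(f{\left(b \right)} \right)} + 205091\right) + Y{\left(291 \right)} = \left(-1 + 205091\right) + 2 = 205090 + 2 = 205092$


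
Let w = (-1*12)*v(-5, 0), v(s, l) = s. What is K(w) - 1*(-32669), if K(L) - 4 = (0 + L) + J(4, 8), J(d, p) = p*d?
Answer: 32765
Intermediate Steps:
w = 60 (w = -1*12*(-5) = -12*(-5) = 60)
J(d, p) = d*p
K(L) = 36 + L (K(L) = 4 + ((0 + L) + 4*8) = 4 + (L + 32) = 4 + (32 + L) = 36 + L)
K(w) - 1*(-32669) = (36 + 60) - 1*(-32669) = 96 + 32669 = 32765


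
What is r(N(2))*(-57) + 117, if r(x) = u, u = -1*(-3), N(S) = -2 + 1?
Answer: -54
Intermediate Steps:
N(S) = -1
u = 3
r(x) = 3
r(N(2))*(-57) + 117 = 3*(-57) + 117 = -171 + 117 = -54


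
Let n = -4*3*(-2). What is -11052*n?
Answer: -265248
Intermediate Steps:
n = 24 (n = -12*(-2) = 24)
-11052*n = -11052*24 = -265248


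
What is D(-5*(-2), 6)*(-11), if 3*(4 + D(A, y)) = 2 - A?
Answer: 220/3 ≈ 73.333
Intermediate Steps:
D(A, y) = -10/3 - A/3 (D(A, y) = -4 + (2 - A)/3 = -4 + (⅔ - A/3) = -10/3 - A/3)
D(-5*(-2), 6)*(-11) = (-10/3 - (-5)*(-2)/3)*(-11) = (-10/3 - ⅓*10)*(-11) = (-10/3 - 10/3)*(-11) = -20/3*(-11) = 220/3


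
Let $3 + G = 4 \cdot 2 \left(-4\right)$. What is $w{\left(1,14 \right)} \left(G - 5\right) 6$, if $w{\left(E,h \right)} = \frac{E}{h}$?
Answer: $- \frac{120}{7} \approx -17.143$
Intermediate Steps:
$G = -35$ ($G = -3 + 4 \cdot 2 \left(-4\right) = -3 + 8 \left(-4\right) = -3 - 32 = -35$)
$w{\left(1,14 \right)} \left(G - 5\right) 6 = 1 \cdot \frac{1}{14} \left(-35 - 5\right) 6 = 1 \cdot \frac{1}{14} \left(\left(-40\right) 6\right) = \frac{1}{14} \left(-240\right) = - \frac{120}{7}$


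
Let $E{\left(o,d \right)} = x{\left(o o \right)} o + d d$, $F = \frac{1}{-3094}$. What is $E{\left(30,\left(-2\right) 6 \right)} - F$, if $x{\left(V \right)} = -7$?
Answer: $- \frac{204203}{3094} \approx -66.0$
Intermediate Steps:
$F = - \frac{1}{3094} \approx -0.00032321$
$E{\left(o,d \right)} = d^{2} - 7 o$ ($E{\left(o,d \right)} = - 7 o + d d = - 7 o + d^{2} = d^{2} - 7 o$)
$E{\left(30,\left(-2\right) 6 \right)} - F = \left(\left(\left(-2\right) 6\right)^{2} - 210\right) - - \frac{1}{3094} = \left(\left(-12\right)^{2} - 210\right) + \frac{1}{3094} = \left(144 - 210\right) + \frac{1}{3094} = -66 + \frac{1}{3094} = - \frac{204203}{3094}$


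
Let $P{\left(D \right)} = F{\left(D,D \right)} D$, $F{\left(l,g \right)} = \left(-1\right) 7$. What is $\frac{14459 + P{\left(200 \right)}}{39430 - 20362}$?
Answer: $\frac{4353}{6356} \approx 0.68486$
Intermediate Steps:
$F{\left(l,g \right)} = -7$
$P{\left(D \right)} = - 7 D$
$\frac{14459 + P{\left(200 \right)}}{39430 - 20362} = \frac{14459 - 1400}{39430 - 20362} = \frac{14459 - 1400}{19068} = 13059 \cdot \frac{1}{19068} = \frac{4353}{6356}$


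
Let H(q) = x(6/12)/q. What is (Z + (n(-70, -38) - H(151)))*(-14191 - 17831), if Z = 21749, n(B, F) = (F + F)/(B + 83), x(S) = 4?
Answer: -1366755286698/1963 ≈ -6.9626e+8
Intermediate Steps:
n(B, F) = 2*F/(83 + B) (n(B, F) = (2*F)/(83 + B) = 2*F/(83 + B))
H(q) = 4/q
(Z + (n(-70, -38) - H(151)))*(-14191 - 17831) = (21749 + (2*(-38)/(83 - 70) - 4/151))*(-14191 - 17831) = (21749 + (2*(-38)/13 - 4/151))*(-32022) = (21749 + (2*(-38)*(1/13) - 1*4/151))*(-32022) = (21749 + (-76/13 - 4/151))*(-32022) = (21749 - 11528/1963)*(-32022) = (42681759/1963)*(-32022) = -1366755286698/1963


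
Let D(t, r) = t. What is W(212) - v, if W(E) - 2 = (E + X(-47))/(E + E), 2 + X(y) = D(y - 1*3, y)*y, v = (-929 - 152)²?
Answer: -61933307/53 ≈ -1.1686e+6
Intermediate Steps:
v = 1168561 (v = (-1081)² = 1168561)
X(y) = -2 + y*(-3 + y) (X(y) = -2 + (y - 1*3)*y = -2 + (y - 3)*y = -2 + (-3 + y)*y = -2 + y*(-3 + y))
W(E) = 2 + (2348 + E)/(2*E) (W(E) = 2 + (E + (-2 - 47*(-3 - 47)))/(E + E) = 2 + (E + (-2 - 47*(-50)))/((2*E)) = 2 + (E + (-2 + 2350))*(1/(2*E)) = 2 + (E + 2348)*(1/(2*E)) = 2 + (2348 + E)*(1/(2*E)) = 2 + (2348 + E)/(2*E))
W(212) - v = (5/2 + 1174/212) - 1*1168561 = (5/2 + 1174*(1/212)) - 1168561 = (5/2 + 587/106) - 1168561 = 426/53 - 1168561 = -61933307/53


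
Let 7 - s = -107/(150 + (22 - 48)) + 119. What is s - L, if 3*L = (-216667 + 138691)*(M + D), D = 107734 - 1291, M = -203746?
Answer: -313608361205/124 ≈ -2.5291e+9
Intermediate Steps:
D = 106443
s = -13781/124 (s = 7 - (-107/(150 + (22 - 48)) + 119) = 7 - (-107/(150 - 26) + 119) = 7 - (-107/124 + 119) = 7 - 1*14649/124 = 7 - 14649/124 = -13781/124 ≈ -111.14)
L = 2529099576 (L = ((-216667 + 138691)*(-203746 + 106443))/3 = (-77976*(-97303))/3 = (⅓)*7587298728 = 2529099576)
s - L = -13781/124 - 1*2529099576 = -13781/124 - 2529099576 = -313608361205/124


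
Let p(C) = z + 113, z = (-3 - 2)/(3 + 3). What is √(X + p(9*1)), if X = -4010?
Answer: I*√140322/6 ≈ 62.433*I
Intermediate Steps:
z = -⅚ (z = -5/6 = (⅙)*(-5) = -⅚ ≈ -0.83333)
p(C) = 673/6 (p(C) = -⅚ + 113 = 673/6)
√(X + p(9*1)) = √(-4010 + 673/6) = √(-23387/6) = I*√140322/6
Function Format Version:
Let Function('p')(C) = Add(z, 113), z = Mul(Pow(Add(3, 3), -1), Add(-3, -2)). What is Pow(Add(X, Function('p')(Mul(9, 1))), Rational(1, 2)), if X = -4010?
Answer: Mul(Rational(1, 6), I, Pow(140322, Rational(1, 2))) ≈ Mul(62.433, I)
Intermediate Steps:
z = Rational(-5, 6) (z = Mul(Pow(6, -1), -5) = Mul(Rational(1, 6), -5) = Rational(-5, 6) ≈ -0.83333)
Function('p')(C) = Rational(673, 6) (Function('p')(C) = Add(Rational(-5, 6), 113) = Rational(673, 6))
Pow(Add(X, Function('p')(Mul(9, 1))), Rational(1, 2)) = Pow(Add(-4010, Rational(673, 6)), Rational(1, 2)) = Pow(Rational(-23387, 6), Rational(1, 2)) = Mul(Rational(1, 6), I, Pow(140322, Rational(1, 2)))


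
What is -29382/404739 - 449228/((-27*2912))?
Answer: 383568293/67996152 ≈ 5.6410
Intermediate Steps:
-29382/404739 - 449228/((-27*2912)) = -29382*1/404739 - 449228/(-78624) = -9794/134913 - 449228*(-1/78624) = -9794/134913 + 8639/1512 = 383568293/67996152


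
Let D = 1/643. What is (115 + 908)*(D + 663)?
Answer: 436115130/643 ≈ 6.7825e+5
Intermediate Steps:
D = 1/643 ≈ 0.0015552
(115 + 908)*(D + 663) = (115 + 908)*(1/643 + 663) = 1023*(426310/643) = 436115130/643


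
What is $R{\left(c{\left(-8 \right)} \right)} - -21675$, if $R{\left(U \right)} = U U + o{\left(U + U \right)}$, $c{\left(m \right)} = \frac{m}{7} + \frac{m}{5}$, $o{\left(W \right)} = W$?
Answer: $\frac{26554371}{1225} \approx 21677.0$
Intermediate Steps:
$c{\left(m \right)} = \frac{12 m}{35}$ ($c{\left(m \right)} = m \frac{1}{7} + m \frac{1}{5} = \frac{m}{7} + \frac{m}{5} = \frac{12 m}{35}$)
$R{\left(U \right)} = U^{2} + 2 U$ ($R{\left(U \right)} = U U + \left(U + U\right) = U^{2} + 2 U$)
$R{\left(c{\left(-8 \right)} \right)} - -21675 = \frac{12}{35} \left(-8\right) \left(2 + \frac{12}{35} \left(-8\right)\right) - -21675 = - \frac{96 \left(2 - \frac{96}{35}\right)}{35} + 21675 = \left(- \frac{96}{35}\right) \left(- \frac{26}{35}\right) + 21675 = \frac{2496}{1225} + 21675 = \frac{26554371}{1225}$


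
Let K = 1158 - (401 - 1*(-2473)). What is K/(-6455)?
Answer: 1716/6455 ≈ 0.26584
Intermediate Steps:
K = -1716 (K = 1158 - (401 + 2473) = 1158 - 1*2874 = 1158 - 2874 = -1716)
K/(-6455) = -1716/(-6455) = -1716*(-1/6455) = 1716/6455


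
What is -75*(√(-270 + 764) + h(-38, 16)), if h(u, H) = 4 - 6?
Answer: 150 - 75*√494 ≈ -1517.0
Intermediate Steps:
h(u, H) = -2
-75*(√(-270 + 764) + h(-38, 16)) = -75*(√(-270 + 764) - 2) = -75*(√494 - 2) = -75*(-2 + √494) = 150 - 75*√494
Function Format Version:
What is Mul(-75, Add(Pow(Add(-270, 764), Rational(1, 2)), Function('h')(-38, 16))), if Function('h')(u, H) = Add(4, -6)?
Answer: Add(150, Mul(-75, Pow(494, Rational(1, 2)))) ≈ -1517.0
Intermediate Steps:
Function('h')(u, H) = -2
Mul(-75, Add(Pow(Add(-270, 764), Rational(1, 2)), Function('h')(-38, 16))) = Mul(-75, Add(Pow(Add(-270, 764), Rational(1, 2)), -2)) = Mul(-75, Add(Pow(494, Rational(1, 2)), -2)) = Mul(-75, Add(-2, Pow(494, Rational(1, 2)))) = Add(150, Mul(-75, Pow(494, Rational(1, 2))))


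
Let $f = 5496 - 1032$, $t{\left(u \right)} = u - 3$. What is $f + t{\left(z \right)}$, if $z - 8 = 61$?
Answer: $4530$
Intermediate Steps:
$z = 69$ ($z = 8 + 61 = 69$)
$t{\left(u \right)} = -3 + u$ ($t{\left(u \right)} = u - 3 = -3 + u$)
$f = 4464$ ($f = 5496 - 1032 = 4464$)
$f + t{\left(z \right)} = 4464 + \left(-3 + 69\right) = 4464 + 66 = 4530$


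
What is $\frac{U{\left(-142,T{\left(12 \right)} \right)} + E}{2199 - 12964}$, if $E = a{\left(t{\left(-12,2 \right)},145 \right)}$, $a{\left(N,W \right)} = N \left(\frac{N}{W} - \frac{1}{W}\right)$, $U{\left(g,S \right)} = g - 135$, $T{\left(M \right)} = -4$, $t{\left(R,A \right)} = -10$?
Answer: $\frac{8011}{312185} \approx 0.025661$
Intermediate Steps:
$U{\left(g,S \right)} = -135 + g$
$a{\left(N,W \right)} = N \left(- \frac{1}{W} + \frac{N}{W}\right)$
$E = \frac{22}{29}$ ($E = - \frac{10 \left(-1 - 10\right)}{145} = \left(-10\right) \frac{1}{145} \left(-11\right) = \frac{22}{29} \approx 0.75862$)
$\frac{U{\left(-142,T{\left(12 \right)} \right)} + E}{2199 - 12964} = \frac{\left(-135 - 142\right) + \frac{22}{29}}{2199 - 12964} = \frac{-277 + \frac{22}{29}}{-10765} = \left(- \frac{8011}{29}\right) \left(- \frac{1}{10765}\right) = \frac{8011}{312185}$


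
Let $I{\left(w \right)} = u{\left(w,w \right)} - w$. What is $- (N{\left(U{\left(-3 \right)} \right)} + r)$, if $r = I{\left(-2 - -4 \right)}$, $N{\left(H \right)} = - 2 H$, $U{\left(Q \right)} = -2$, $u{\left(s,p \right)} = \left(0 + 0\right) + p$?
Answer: $-4$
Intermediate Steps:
$u{\left(s,p \right)} = p$ ($u{\left(s,p \right)} = 0 + p = p$)
$I{\left(w \right)} = 0$ ($I{\left(w \right)} = w - w = 0$)
$r = 0$
$- (N{\left(U{\left(-3 \right)} \right)} + r) = - (\left(-2\right) \left(-2\right) + 0) = - (4 + 0) = \left(-1\right) 4 = -4$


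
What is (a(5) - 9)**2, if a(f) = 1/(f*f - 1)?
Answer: 46225/576 ≈ 80.252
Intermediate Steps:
a(f) = 1/(-1 + f**2) (a(f) = 1/(f**2 - 1) = 1/(-1 + f**2))
(a(5) - 9)**2 = (1/(-1 + 5**2) - 9)**2 = (1/(-1 + 25) - 9)**2 = (1/24 - 9)**2 = (-215/24)**2 = 46225/576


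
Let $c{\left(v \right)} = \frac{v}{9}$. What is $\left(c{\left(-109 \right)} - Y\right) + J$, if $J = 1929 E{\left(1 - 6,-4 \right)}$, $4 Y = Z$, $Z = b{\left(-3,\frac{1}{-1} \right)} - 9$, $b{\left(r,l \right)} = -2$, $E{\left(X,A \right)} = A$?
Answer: $- \frac{278113}{36} \approx -7725.4$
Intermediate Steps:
$c{\left(v \right)} = \frac{v}{9}$ ($c{\left(v \right)} = v \frac{1}{9} = \frac{v}{9}$)
$Z = -11$ ($Z = -2 - 9 = -11$)
$Y = - \frac{11}{4}$ ($Y = \frac{1}{4} \left(-11\right) = - \frac{11}{4} \approx -2.75$)
$J = -7716$ ($J = 1929 \left(-4\right) = -7716$)
$\left(c{\left(-109 \right)} - Y\right) + J = \left(\frac{1}{9} \left(-109\right) - - \frac{11}{4}\right) - 7716 = \left(- \frac{109}{9} + \frac{11}{4}\right) - 7716 = - \frac{337}{36} - 7716 = - \frac{278113}{36}$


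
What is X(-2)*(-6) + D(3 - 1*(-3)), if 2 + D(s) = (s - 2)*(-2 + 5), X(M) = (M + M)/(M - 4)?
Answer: 6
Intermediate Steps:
X(M) = 2*M/(-4 + M) (X(M) = (2*M)/(-4 + M) = 2*M/(-4 + M))
D(s) = -8 + 3*s (D(s) = -2 + (s - 2)*(-2 + 5) = -2 + (-2 + s)*3 = -2 + (-6 + 3*s) = -8 + 3*s)
X(-2)*(-6) + D(3 - 1*(-3)) = (2*(-2)/(-4 - 2))*(-6) + (-8 + 3*(3 - 1*(-3))) = (2*(-2)/(-6))*(-6) + (-8 + 3*(3 + 3)) = (2*(-2)*(-1/6))*(-6) + (-8 + 3*6) = (2/3)*(-6) + (-8 + 18) = -4 + 10 = 6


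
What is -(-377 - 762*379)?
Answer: 289175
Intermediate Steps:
-(-377 - 762*379) = -(-377 - 288798) = -1*(-289175) = 289175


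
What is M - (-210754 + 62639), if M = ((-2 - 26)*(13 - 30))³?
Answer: 107998291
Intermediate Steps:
M = 107850176 (M = (-28*(-17))³ = 476³ = 107850176)
M - (-210754 + 62639) = 107850176 - (-210754 + 62639) = 107850176 - 1*(-148115) = 107850176 + 148115 = 107998291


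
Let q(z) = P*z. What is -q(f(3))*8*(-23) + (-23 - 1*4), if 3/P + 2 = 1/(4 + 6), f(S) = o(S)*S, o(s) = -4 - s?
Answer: 115407/19 ≈ 6074.1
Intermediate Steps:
f(S) = S*(-4 - S) (f(S) = (-4 - S)*S = S*(-4 - S))
P = -30/19 (P = 3/(-2 + 1/(4 + 6)) = 3/(-2 + 1/10) = 3/(-2 + ⅒) = 3/(-19/10) = 3*(-10/19) = -30/19 ≈ -1.5789)
q(z) = -30*z/19
-q(f(3))*8*(-23) + (-23 - 1*4) = -(-(-30)*3*(4 + 3)/19)*8*(-23) + (-23 - 1*4) = -(-(-30)*3*7/19)*8*(-23) + (-23 - 4) = -(-30/19*(-21))*8*(-23) - 27 = -630*8/19*(-23) - 27 = -1*5040/19*(-23) - 27 = -5040/19*(-23) - 27 = 115920/19 - 27 = 115407/19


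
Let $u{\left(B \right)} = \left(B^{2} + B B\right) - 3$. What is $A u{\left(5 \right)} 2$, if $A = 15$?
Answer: $1410$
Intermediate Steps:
$u{\left(B \right)} = -3 + 2 B^{2}$ ($u{\left(B \right)} = \left(B^{2} + B^{2}\right) - 3 = 2 B^{2} - 3 = -3 + 2 B^{2}$)
$A u{\left(5 \right)} 2 = 15 \left(-3 + 2 \cdot 5^{2}\right) 2 = 15 \left(-3 + 2 \cdot 25\right) 2 = 15 \left(-3 + 50\right) 2 = 15 \cdot 47 \cdot 2 = 705 \cdot 2 = 1410$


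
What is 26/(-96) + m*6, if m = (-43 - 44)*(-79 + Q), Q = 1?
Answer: 1954355/48 ≈ 40716.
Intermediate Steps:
m = 6786 (m = (-43 - 44)*(-79 + 1) = -87*(-78) = 6786)
26/(-96) + m*6 = 26/(-96) + 6786*6 = 26*(-1/96) + 40716 = -13/48 + 40716 = 1954355/48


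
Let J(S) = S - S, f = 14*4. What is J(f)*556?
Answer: 0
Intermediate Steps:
f = 56
J(S) = 0
J(f)*556 = 0*556 = 0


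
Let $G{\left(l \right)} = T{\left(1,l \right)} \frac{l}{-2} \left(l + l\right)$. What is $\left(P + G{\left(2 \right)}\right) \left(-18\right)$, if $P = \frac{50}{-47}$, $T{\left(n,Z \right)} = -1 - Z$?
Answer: $- \frac{9252}{47} \approx -196.85$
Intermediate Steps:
$P = - \frac{50}{47}$ ($P = 50 \left(- \frac{1}{47}\right) = - \frac{50}{47} \approx -1.0638$)
$G{\left(l \right)} = - l^{2} \left(-1 - l\right)$ ($G{\left(l \right)} = \left(-1 - l\right) \frac{l}{-2} \left(l + l\right) = \left(-1 - l\right) l \left(- \frac{1}{2}\right) 2 l = \left(-1 - l\right) \left(- \frac{l}{2}\right) 2 l = - \frac{l \left(-1 - l\right)}{2} \cdot 2 l = - l^{2} \left(-1 - l\right)$)
$\left(P + G{\left(2 \right)}\right) \left(-18\right) = \left(- \frac{50}{47} + 2^{2} \left(1 + 2\right)\right) \left(-18\right) = \left(- \frac{50}{47} + 4 \cdot 3\right) \left(-18\right) = \left(- \frac{50}{47} + 12\right) \left(-18\right) = \frac{514}{47} \left(-18\right) = - \frac{9252}{47}$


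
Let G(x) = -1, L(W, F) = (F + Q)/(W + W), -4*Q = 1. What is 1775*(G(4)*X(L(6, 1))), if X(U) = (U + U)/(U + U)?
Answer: -1775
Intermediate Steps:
Q = -¼ (Q = -¼*1 = -¼ ≈ -0.25000)
L(W, F) = (-¼ + F)/(2*W) (L(W, F) = (F - ¼)/(W + W) = (-¼ + F)/((2*W)) = (-¼ + F)*(1/(2*W)) = (-¼ + F)/(2*W))
X(U) = 1 (X(U) = (2*U)/((2*U)) = (2*U)*(1/(2*U)) = 1)
1775*(G(4)*X(L(6, 1))) = 1775*(-1*1) = 1775*(-1) = -1775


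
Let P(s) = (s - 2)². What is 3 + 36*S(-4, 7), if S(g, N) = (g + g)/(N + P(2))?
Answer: -267/7 ≈ -38.143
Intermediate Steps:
P(s) = (-2 + s)²
S(g, N) = 2*g/N (S(g, N) = (g + g)/(N + (-2 + 2)²) = (2*g)/(N + 0²) = (2*g)/(N + 0) = (2*g)/N = 2*g/N)
3 + 36*S(-4, 7) = 3 + 36*(2*(-4)/7) = 3 + 36*(2*(-4)*(⅐)) = 3 + 36*(-8/7) = 3 - 288/7 = -267/7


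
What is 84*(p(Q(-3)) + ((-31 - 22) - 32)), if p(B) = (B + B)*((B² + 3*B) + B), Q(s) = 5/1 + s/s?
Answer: 53340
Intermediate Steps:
Q(s) = 6 (Q(s) = 5*1 + 1 = 5 + 1 = 6)
p(B) = 2*B*(B² + 4*B) (p(B) = (2*B)*(B² + 4*B) = 2*B*(B² + 4*B))
84*(p(Q(-3)) + ((-31 - 22) - 32)) = 84*(2*6²*(4 + 6) + ((-31 - 22) - 32)) = 84*(2*36*10 + (-53 - 32)) = 84*(720 - 85) = 84*635 = 53340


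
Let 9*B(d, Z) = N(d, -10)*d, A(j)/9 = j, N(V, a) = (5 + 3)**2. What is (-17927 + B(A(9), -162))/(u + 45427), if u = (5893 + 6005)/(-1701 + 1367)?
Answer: -2897617/7580360 ≈ -0.38225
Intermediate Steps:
N(V, a) = 64 (N(V, a) = 8**2 = 64)
A(j) = 9*j
B(d, Z) = 64*d/9 (B(d, Z) = (64*d)/9 = 64*d/9)
u = -5949/167 (u = 11898/(-334) = 11898*(-1/334) = -5949/167 ≈ -35.623)
(-17927 + B(A(9), -162))/(u + 45427) = (-17927 + 64*(9*9)/9)/(-5949/167 + 45427) = (-17927 + (64/9)*81)/(7580360/167) = (-17927 + 576)*(167/7580360) = -17351*167/7580360 = -2897617/7580360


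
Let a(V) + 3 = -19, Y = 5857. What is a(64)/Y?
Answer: -22/5857 ≈ -0.0037562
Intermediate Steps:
a(V) = -22 (a(V) = -3 - 19 = -22)
a(64)/Y = -22/5857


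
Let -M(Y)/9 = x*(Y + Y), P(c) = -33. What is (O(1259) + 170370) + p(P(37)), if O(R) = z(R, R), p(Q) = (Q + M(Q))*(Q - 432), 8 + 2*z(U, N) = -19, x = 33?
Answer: -17858457/2 ≈ -8.9292e+6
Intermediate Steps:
M(Y) = -594*Y (M(Y) = -297*(Y + Y) = -297*2*Y = -594*Y)
z(U, N) = -27/2 (z(U, N) = -4 + (1/2)*(-19) = -4 - 19/2 = -27/2)
p(Q) = -593*Q*(-432 + Q) (p(Q) = (Q - 594*Q)*(Q - 432) = (-593*Q)*(-432 + Q) = -593*Q*(-432 + Q))
O(R) = -27/2
(O(1259) + 170370) + p(P(37)) = (-27/2 + 170370) + 593*(-33)*(432 - 1*(-33)) = 340713/2 + 593*(-33)*(432 + 33) = 340713/2 + 593*(-33)*465 = 340713/2 - 9099585 = -17858457/2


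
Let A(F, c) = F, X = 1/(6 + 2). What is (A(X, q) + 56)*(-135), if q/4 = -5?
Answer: -60615/8 ≈ -7576.9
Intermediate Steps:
q = -20 (q = 4*(-5) = -20)
X = 1/8 ≈ 0.12500
(A(X, q) + 56)*(-135) = (1/8 + 56)*(-135) = (449/8)*(-135) = -60615/8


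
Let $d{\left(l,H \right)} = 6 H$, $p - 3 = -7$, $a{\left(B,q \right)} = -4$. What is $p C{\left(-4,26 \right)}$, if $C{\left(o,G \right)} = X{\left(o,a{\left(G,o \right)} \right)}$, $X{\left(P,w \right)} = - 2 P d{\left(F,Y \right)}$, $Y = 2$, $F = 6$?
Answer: $-384$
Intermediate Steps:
$p = -4$ ($p = 3 - 7 = -4$)
$X{\left(P,w \right)} = - 24 P$ ($X{\left(P,w \right)} = - 2 P 6 \cdot 2 = - 2 P 12 = - 24 P$)
$C{\left(o,G \right)} = - 24 o$
$p C{\left(-4,26 \right)} = - 4 \left(\left(-24\right) \left(-4\right)\right) = \left(-4\right) 96 = -384$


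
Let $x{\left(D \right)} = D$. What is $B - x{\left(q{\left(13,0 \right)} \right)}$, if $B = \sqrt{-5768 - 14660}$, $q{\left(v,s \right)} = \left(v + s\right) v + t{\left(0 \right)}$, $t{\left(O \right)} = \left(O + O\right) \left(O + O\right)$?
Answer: $-169 + 2 i \sqrt{5107} \approx -169.0 + 142.93 i$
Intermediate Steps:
$t{\left(O \right)} = 4 O^{2}$ ($t{\left(O \right)} = 2 O 2 O = 4 O^{2}$)
$q{\left(v,s \right)} = v \left(s + v\right)$ ($q{\left(v,s \right)} = \left(v + s\right) v + 4 \cdot 0^{2} = \left(s + v\right) v + 4 \cdot 0 = v \left(s + v\right) + 0 = v \left(s + v\right)$)
$B = 2 i \sqrt{5107}$ ($B = \sqrt{-20428} = 2 i \sqrt{5107} \approx 142.93 i$)
$B - x{\left(q{\left(13,0 \right)} \right)} = 2 i \sqrt{5107} - 13 \left(0 + 13\right) = 2 i \sqrt{5107} - 13 \cdot 13 = 2 i \sqrt{5107} - 169 = -169 + 2 i \sqrt{5107}$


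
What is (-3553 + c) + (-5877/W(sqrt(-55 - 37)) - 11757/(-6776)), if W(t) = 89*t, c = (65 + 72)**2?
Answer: 103115373/6776 + 5877*I*sqrt(23)/4094 ≈ 15218.0 + 6.8845*I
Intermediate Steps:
c = 18769 (c = 137**2 = 18769)
(-3553 + c) + (-5877/W(sqrt(-55 - 37)) - 11757/(-6776)) = (-3553 + 18769) + (-5877*1/(89*sqrt(-55 - 37)) - 11757/(-6776)) = 15216 + (-5877*(-I*sqrt(23)/4094) - 11757*(-1/6776)) = 15216 + (-5877*(-I*sqrt(23)/4094) + 11757/6776) = 15216 + (-(-5877)*I*sqrt(23)/4094 + 11757/6776) = 15216 + (5877*I*sqrt(23)/4094 + 11757/6776) = 15216 + (11757/6776 + 5877*I*sqrt(23)/4094) = 103115373/6776 + 5877*I*sqrt(23)/4094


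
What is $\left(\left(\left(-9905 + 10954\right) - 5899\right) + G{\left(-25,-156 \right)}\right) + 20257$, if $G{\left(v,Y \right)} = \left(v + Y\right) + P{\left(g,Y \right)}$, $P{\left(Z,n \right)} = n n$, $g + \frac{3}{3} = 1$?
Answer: $39562$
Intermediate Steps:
$g = 0$ ($g = -1 + 1 = 0$)
$P{\left(Z,n \right)} = n^{2}$
$G{\left(v,Y \right)} = Y + v + Y^{2}$ ($G{\left(v,Y \right)} = \left(v + Y\right) + Y^{2} = \left(Y + v\right) + Y^{2} = Y + v + Y^{2}$)
$\left(\left(\left(-9905 + 10954\right) - 5899\right) + G{\left(-25,-156 \right)}\right) + 20257 = \left(\left(\left(-9905 + 10954\right) - 5899\right) - \left(181 - 24336\right)\right) + 20257 = \left(\left(1049 - 5899\right) - -24155\right) + 20257 = \left(-4850 + 24155\right) + 20257 = 19305 + 20257 = 39562$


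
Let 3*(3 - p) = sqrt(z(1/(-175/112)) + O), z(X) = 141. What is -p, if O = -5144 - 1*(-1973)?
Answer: -3 + I*sqrt(3030)/3 ≈ -3.0 + 18.348*I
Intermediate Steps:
O = -3171 (O = -5144 + 1973 = -3171)
p = 3 - I*sqrt(3030)/3 (p = 3 - sqrt(141 - 3171)/3 = 3 - I*sqrt(3030)/3 ≈ 3.0 - 18.348*I)
-p = -(3 - I*sqrt(3030)/3) = -3 + I*sqrt(3030)/3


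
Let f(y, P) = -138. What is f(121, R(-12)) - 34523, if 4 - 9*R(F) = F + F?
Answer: -34661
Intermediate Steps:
R(F) = 4/9 - 2*F/9 (R(F) = 4/9 - (F + F)/9 = 4/9 - 2*F/9)
f(121, R(-12)) - 34523 = -138 - 34523 = -34661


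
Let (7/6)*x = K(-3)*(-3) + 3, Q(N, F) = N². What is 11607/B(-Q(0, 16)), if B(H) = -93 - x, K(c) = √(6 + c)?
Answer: -6039509/49621 - 162498*√3/49621 ≈ -127.38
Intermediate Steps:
x = 18/7 - 18*√3/7 (x = 6*(√(6 - 3)*(-3) + 3)/7 = 6*(√3*(-3) + 3)/7 = 6*(-3*√3 + 3)/7 = 6*(3 - 3*√3)/7 = 18/7 - 18*√3/7 ≈ -1.8824)
B(H) = -669/7 + 18*√3/7 (B(H) = -93 - (18/7 - 18*√3/7) = -93 + (-18/7 + 18*√3/7) = -669/7 + 18*√3/7)
11607/B(-Q(0, 16)) = 11607/(-669/7 + 18*√3/7)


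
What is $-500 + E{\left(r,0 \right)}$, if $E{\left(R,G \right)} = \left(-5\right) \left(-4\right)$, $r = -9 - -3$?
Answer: $-480$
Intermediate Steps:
$r = -6$ ($r = -9 + 3 = -6$)
$E{\left(R,G \right)} = 20$
$-500 + E{\left(r,0 \right)} = -500 + 20 = -480$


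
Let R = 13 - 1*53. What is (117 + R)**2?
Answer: 5929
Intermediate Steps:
R = -40 (R = 13 - 53 = -40)
(117 + R)**2 = (117 - 40)**2 = 77**2 = 5929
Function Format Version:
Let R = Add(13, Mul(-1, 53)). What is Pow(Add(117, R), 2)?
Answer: 5929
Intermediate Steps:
R = -40 (R = Add(13, -53) = -40)
Pow(Add(117, R), 2) = Pow(Add(117, -40), 2) = Pow(77, 2) = 5929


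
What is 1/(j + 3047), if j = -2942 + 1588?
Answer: 1/1693 ≈ 0.00059067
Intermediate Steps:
j = -1354
1/(j + 3047) = 1/(-1354 + 3047) = 1/1693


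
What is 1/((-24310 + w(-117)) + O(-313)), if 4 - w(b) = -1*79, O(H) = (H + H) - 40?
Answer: -1/24893 ≈ -4.0172e-5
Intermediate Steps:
O(H) = -40 + 2*H (O(H) = 2*H - 40 = -40 + 2*H)
w(b) = 83 (w(b) = 4 - (-1)*79 = 4 - 1*(-79) = 4 + 79 = 83)
1/((-24310 + w(-117)) + O(-313)) = 1/((-24310 + 83) + (-40 + 2*(-313))) = 1/(-24227 + (-40 - 626)) = 1/(-24227 - 666) = 1/(-24893) = -1/24893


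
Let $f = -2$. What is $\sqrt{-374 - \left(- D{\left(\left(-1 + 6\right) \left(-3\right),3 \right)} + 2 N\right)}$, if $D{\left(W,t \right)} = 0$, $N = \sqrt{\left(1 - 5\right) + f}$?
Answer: $\sqrt{-374 - 2 i \sqrt{6}} \approx 0.1267 - 19.339 i$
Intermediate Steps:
$N = i \sqrt{6}$ ($N = \sqrt{\left(1 - 5\right) - 2} = \sqrt{-4 - 2} = \sqrt{-6} = i \sqrt{6} \approx 2.4495 i$)
$\sqrt{-374 - \left(- D{\left(\left(-1 + 6\right) \left(-3\right),3 \right)} + 2 N\right)} = \sqrt{-374 + \left(0 - 2 i \sqrt{6}\right)} = \sqrt{-374 - 2 i \sqrt{6}}$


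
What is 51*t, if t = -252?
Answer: -12852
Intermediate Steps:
51*t = 51*(-252) = -12852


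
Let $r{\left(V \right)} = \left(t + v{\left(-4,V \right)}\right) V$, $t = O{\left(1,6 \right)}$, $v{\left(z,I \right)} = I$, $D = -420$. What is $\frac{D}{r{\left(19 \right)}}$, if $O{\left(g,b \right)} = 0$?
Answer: $- \frac{420}{361} \approx -1.1634$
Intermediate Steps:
$t = 0$
$r{\left(V \right)} = V^{2}$ ($r{\left(V \right)} = \left(0 + V\right) V = V V = V^{2}$)
$\frac{D}{r{\left(19 \right)}} = - \frac{420}{19^{2}} = - \frac{420}{361}$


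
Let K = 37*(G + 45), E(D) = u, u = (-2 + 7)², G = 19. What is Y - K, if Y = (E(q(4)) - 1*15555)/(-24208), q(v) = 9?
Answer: -28654507/12104 ≈ -2367.4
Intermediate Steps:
u = 25 (u = 5² = 25)
E(D) = 25
K = 2368 (K = 37*(19 + 45) = 37*64 = 2368)
Y = 7765/12104 (Y = (25 - 1*15555)/(-24208) = (25 - 15555)*(-1/24208) = -15530*(-1/24208) = 7765/12104 ≈ 0.64152)
Y - K = 7765/12104 - 1*2368 = 7765/12104 - 2368 = -28654507/12104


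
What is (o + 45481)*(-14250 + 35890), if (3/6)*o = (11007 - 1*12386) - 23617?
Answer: -97618040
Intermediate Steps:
o = -49992 (o = 2*((11007 - 1*12386) - 23617) = 2*((11007 - 12386) - 23617) = 2*(-1379 - 23617) = 2*(-24996) = -49992)
(o + 45481)*(-14250 + 35890) = (-49992 + 45481)*(-14250 + 35890) = -4511*21640 = -97618040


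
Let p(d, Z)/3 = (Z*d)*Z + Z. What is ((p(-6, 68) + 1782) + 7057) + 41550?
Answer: -32639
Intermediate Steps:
p(d, Z) = 3*Z + 3*d*Z² (p(d, Z) = 3*((Z*d)*Z + Z) = 3*(d*Z² + Z) = 3*(Z + d*Z²) = 3*Z + 3*d*Z²)
((p(-6, 68) + 1782) + 7057) + 41550 = ((3*68*(1 + 68*(-6)) + 1782) + 7057) + 41550 = ((3*68*(1 - 408) + 1782) + 7057) + 41550 = ((3*68*(-407) + 1782) + 7057) + 41550 = ((-83028 + 1782) + 7057) + 41550 = (-81246 + 7057) + 41550 = -74189 + 41550 = -32639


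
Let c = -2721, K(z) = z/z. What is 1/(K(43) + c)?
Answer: -1/2720 ≈ -0.00036765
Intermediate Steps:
K(z) = 1
1/(K(43) + c) = 1/(1 - 2721) = 1/(-2720) = -1/2720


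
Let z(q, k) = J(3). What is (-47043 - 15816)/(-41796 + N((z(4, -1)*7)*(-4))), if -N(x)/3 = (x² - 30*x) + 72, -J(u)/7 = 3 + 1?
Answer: 20953/605140 ≈ 0.034625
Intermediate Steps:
J(u) = -28 (J(u) = -7*(3 + 1) = -7*4 = -28)
z(q, k) = -28
N(x) = -216 - 3*x² + 90*x (N(x) = -3*((x² - 30*x) + 72) = -3*(72 + x² - 30*x) = -216 - 3*x² + 90*x)
(-47043 - 15816)/(-41796 + N((z(4, -1)*7)*(-4))) = (-47043 - 15816)/(-41796 + (-216 - 3*(-28*7*(-4))² + 90*(-28*7*(-4)))) = -62859/(-41796 + (-216 - 3*(-196*(-4))² + 90*(-196*(-4)))) = -62859/(-41796 + (-216 - 3*784² + 90*784)) = -62859/(-41796 + (-216 - 3*614656 + 70560)) = -62859/(-41796 + (-216 - 1843968 + 70560)) = -62859/(-41796 - 1773624) = -62859/(-1815420) = -62859*(-1/1815420) = 20953/605140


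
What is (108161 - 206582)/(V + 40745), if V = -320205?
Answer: 98421/279460 ≈ 0.35218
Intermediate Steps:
(108161 - 206582)/(V + 40745) = (108161 - 206582)/(-320205 + 40745) = -98421/(-279460) = -98421*(-1/279460) = 98421/279460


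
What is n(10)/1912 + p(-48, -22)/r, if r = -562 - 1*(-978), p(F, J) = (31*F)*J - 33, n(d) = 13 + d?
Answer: 7817213/99424 ≈ 78.625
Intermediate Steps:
p(F, J) = -33 + 31*F*J (p(F, J) = 31*F*J - 33 = -33 + 31*F*J)
r = 416 (r = -562 + 978 = 416)
n(10)/1912 + p(-48, -22)/r = (13 + 10)/1912 + (-33 + 31*(-48)*(-22))/416 = 23*(1/1912) + (-33 + 32736)*(1/416) = 23/1912 + 32703*(1/416) = 23/1912 + 32703/416 = 7817213/99424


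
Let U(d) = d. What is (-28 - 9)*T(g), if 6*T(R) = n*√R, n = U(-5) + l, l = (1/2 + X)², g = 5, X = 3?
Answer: -1073*√5/24 ≈ -99.971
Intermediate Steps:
l = 49/4 (l = (1/2 + 3)² = (½ + 3)² = (7/2)² = 49/4 ≈ 12.250)
n = 29/4 (n = -5 + 49/4 = 29/4 ≈ 7.2500)
T(R) = 29*√R/24 (T(R) = (29*√R/4)/6 = 29*√R/24)
(-28 - 9)*T(g) = (-28 - 9)*(29*√5/24) = -1073*√5/24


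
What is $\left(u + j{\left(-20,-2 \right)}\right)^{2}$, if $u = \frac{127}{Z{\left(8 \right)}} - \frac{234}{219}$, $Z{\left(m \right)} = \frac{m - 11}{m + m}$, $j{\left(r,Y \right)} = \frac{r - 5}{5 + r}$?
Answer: $\frac{21964722025}{47961} \approx 4.5797 \cdot 10^{5}$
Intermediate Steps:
$j{\left(r,Y \right)} = \frac{-5 + r}{5 + r}$
$Z{\left(m \right)} = \frac{-11 + m}{2 m}$
$u = - \frac{148570}{219}$ ($u = \frac{127}{\frac{1}{2} \cdot \frac{1}{8} \left(-11 + 8\right)} - \frac{234}{219} = \frac{127}{\frac{1}{2} \cdot \frac{1}{8} \left(-3\right)} - \frac{78}{73} = \frac{127}{- \frac{3}{16}} - \frac{78}{73} = 127 \left(- \frac{16}{3}\right) - \frac{78}{73} = - \frac{2032}{3} - \frac{78}{73} = - \frac{148570}{219} \approx -678.4$)
$\left(u + j{\left(-20,-2 \right)}\right)^{2} = \left(- \frac{148570}{219} + \frac{-5 - 20}{5 - 20}\right)^{2} = \left(- \frac{148570}{219} + \frac{1}{-15} \left(-25\right)\right)^{2} = \left(- \frac{148570}{219} - - \frac{5}{3}\right)^{2} = \left(- \frac{148570}{219} + \frac{5}{3}\right)^{2} = \left(- \frac{148205}{219}\right)^{2} = \frac{21964722025}{47961}$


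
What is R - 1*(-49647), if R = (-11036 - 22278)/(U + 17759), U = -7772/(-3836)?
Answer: 422798332501/8516412 ≈ 49645.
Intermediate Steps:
U = 1943/959 (U = -7772*(-1/3836) = 1943/959 ≈ 2.0261)
R = -15974063/8516412 (R = (-11036 - 22278)/(1943/959 + 17759) = -33314/17032824/959 = -33314*959/17032824 = -15974063/8516412 ≈ -1.8757)
R - 1*(-49647) = -15974063/8516412 - 1*(-49647) = -15974063/8516412 + 49647 = 422798332501/8516412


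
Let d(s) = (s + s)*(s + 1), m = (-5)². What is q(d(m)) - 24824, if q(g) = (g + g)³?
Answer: 17575975176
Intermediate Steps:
m = 25
d(s) = 2*s*(1 + s) (d(s) = (2*s)*(1 + s) = 2*s*(1 + s))
q(g) = 8*g³ (q(g) = (2*g)³ = 8*g³)
q(d(m)) - 24824 = 8*(2*25*(1 + 25))³ - 24824 = 8*(2*25*26)³ - 24824 = 8*1300³ - 24824 = 8*2197000000 - 24824 = 17576000000 - 24824 = 17575975176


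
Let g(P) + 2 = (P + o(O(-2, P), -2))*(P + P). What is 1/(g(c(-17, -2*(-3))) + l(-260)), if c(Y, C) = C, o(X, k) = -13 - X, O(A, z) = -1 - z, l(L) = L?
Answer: -1/262 ≈ -0.0038168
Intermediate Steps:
g(P) = -2 + 2*P*(-12 + 2*P) (g(P) = -2 + (P + (-13 - (-1 - P)))*(P + P) = -2 + (P + (-13 + (1 + P)))*(2*P) = -2 + (P + (-12 + P))*(2*P) = -2 + (-12 + 2*P)*(2*P) = -2 + 2*P*(-12 + 2*P))
1/(g(c(-17, -2*(-3))) + l(-260)) = 1/((-2 - (-48)*(-3) + 4*(-2*(-3))²) - 260) = 1/((-2 - 24*6 + 4*6²) - 260) = 1/((-2 - 144 + 4*36) - 260) = 1/((-2 - 144 + 144) - 260) = 1/(-2 - 260) = 1/(-262) = -1/262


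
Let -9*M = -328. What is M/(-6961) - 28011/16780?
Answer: -1760364979/1051250220 ≈ -1.6745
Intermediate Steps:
M = 328/9 (M = -1/9*(-328) = 328/9 ≈ 36.444)
M/(-6961) - 28011/16780 = (328/9)/(-6961) - 28011/16780 = (328/9)*(-1/6961) - 28011*1/16780 = -328/62649 - 28011/16780 = -1760364979/1051250220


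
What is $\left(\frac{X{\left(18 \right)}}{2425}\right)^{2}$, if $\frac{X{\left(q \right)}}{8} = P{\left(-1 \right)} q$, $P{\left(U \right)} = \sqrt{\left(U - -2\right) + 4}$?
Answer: $\frac{20736}{1176125} \approx 0.017631$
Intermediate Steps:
$P{\left(U \right)} = \sqrt{6 + U}$ ($P{\left(U \right)} = \sqrt{\left(U + 2\right) + 4} = \sqrt{\left(2 + U\right) + 4} = \sqrt{6 + U}$)
$X{\left(q \right)} = 8 q \sqrt{5}$ ($X{\left(q \right)} = 8 \sqrt{6 - 1} q = 8 \sqrt{5} q = 8 q \sqrt{5}$)
$\left(\frac{X{\left(18 \right)}}{2425}\right)^{2} = \left(\frac{8 \cdot 18 \sqrt{5}}{2425}\right)^{2} = \left(144 \sqrt{5} \cdot \frac{1}{2425}\right)^{2} = \left(\frac{144 \sqrt{5}}{2425}\right)^{2} = \frac{20736}{1176125}$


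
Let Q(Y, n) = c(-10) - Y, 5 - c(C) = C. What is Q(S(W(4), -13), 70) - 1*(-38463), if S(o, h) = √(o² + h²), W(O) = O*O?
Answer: 38478 - 5*√17 ≈ 38457.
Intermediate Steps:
c(C) = 5 - C
W(O) = O²
S(o, h) = √(h² + o²)
Q(Y, n) = 15 - Y (Q(Y, n) = (5 - 1*(-10)) - Y = (5 + 10) - Y = 15 - Y)
Q(S(W(4), -13), 70) - 1*(-38463) = (15 - √((-13)² + (4²)²)) - 1*(-38463) = (15 - √(169 + 16²)) + 38463 = (15 - √(169 + 256)) + 38463 = (15 - √425) + 38463 = (15 - 5*√17) + 38463 = 38478 - 5*√17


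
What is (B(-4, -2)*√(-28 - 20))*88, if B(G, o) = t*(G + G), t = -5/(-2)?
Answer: -7040*I*√3 ≈ -12194.0*I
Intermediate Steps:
t = 5/2 (t = -5*(-½) = 5/2 ≈ 2.5000)
B(G, o) = 5*G (B(G, o) = 5*(G + G)/2 = 5*(2*G)/2 = 5*G)
(B(-4, -2)*√(-28 - 20))*88 = ((5*(-4))*√(-28 - 20))*88 = -80*I*√3*88 = -7040*I*√3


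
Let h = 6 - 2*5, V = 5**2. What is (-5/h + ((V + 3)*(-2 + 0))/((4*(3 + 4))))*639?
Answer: -1917/4 ≈ -479.25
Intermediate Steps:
V = 25
h = -4 (h = 6 - 10 = -4)
(-5/h + ((V + 3)*(-2 + 0))/((4*(3 + 4))))*639 = (-5/(-4) + ((25 + 3)*(-2 + 0))/((4*(3 + 4))))*639 = (-5*(-1/4) + (28*(-2))/((4*7)))*639 = (5/4 - 56/28)*639 = (5/4 - 56*1/28)*639 = (5/4 - 2)*639 = -3/4*639 = -1917/4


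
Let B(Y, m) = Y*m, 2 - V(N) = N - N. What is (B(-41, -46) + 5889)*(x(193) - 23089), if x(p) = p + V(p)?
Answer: -178000850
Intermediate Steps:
V(N) = 2 (V(N) = 2 - (N - N) = 2 - 1*0 = 2 + 0 = 2)
x(p) = 2 + p (x(p) = p + 2 = 2 + p)
(B(-41, -46) + 5889)*(x(193) - 23089) = (-41*(-46) + 5889)*((2 + 193) - 23089) = (1886 + 5889)*(195 - 23089) = 7775*(-22894) = -178000850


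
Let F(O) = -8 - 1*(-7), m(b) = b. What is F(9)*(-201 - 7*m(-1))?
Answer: 194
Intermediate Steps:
F(O) = -1 (F(O) = -8 + 7 = -1)
F(9)*(-201 - 7*m(-1)) = -(-201 - 7*(-1)) = -(-201 + 7) = -1*(-194) = 194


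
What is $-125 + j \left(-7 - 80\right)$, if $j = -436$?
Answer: $37807$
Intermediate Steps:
$-125 + j \left(-7 - 80\right) = -125 - 436 \left(-7 - 80\right) = -125 - -37932 = -125 + 37932 = 37807$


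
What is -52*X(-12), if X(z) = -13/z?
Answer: -169/3 ≈ -56.333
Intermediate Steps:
-52*X(-12) = -(-676)/(-12) = -(-676)*(-1)/12 = -52*13/12 = -169/3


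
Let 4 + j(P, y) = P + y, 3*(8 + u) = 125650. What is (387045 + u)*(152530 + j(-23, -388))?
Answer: 65245216505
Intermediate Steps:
u = 125626/3 (u = -8 + (1/3)*125650 = -8 + 125650/3 = 125626/3 ≈ 41875.)
j(P, y) = -4 + P + y (j(P, y) = -4 + (P + y) = -4 + P + y)
(387045 + u)*(152530 + j(-23, -388)) = (387045 + 125626/3)*(152530 + (-4 - 23 - 388)) = 1286761*(152530 - 415)/3 = (1286761/3)*152115 = 65245216505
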